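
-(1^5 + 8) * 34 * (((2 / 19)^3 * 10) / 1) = -24480 / 6859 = -3.57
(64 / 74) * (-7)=-224 / 37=-6.05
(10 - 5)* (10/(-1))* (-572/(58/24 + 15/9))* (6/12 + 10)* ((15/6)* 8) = 10296000/7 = 1470857.14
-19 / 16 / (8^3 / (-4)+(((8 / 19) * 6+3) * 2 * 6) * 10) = -361 / 162688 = -0.00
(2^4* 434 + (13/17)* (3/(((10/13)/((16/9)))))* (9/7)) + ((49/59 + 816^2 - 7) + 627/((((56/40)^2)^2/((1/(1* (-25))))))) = 8101124076207/12041015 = 672794.12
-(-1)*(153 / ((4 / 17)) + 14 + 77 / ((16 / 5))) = 688.31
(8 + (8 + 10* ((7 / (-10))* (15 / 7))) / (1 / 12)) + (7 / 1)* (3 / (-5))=-401 / 5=-80.20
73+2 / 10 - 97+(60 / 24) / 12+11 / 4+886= 103819 / 120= 865.16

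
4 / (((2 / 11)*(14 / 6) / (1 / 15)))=22 / 35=0.63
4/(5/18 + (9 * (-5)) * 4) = -72/3235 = -0.02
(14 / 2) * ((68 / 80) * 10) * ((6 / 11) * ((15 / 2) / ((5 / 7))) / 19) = 17.94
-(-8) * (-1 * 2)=-16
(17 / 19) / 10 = 17 / 190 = 0.09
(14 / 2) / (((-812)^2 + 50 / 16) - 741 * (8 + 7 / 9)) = 168 / 15668227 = 0.00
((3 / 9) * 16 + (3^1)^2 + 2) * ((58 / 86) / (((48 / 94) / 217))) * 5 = 72463895 / 3096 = 23405.65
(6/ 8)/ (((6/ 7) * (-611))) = -7/ 4888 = -0.00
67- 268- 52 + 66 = -187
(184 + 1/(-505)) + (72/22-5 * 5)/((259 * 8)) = 2117689153/11509960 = 183.99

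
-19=-19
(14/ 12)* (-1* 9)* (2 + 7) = -189/ 2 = -94.50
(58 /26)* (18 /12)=87 /26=3.35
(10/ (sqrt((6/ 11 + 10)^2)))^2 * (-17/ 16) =-51425/ 53824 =-0.96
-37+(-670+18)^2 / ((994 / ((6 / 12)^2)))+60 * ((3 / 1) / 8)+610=698203 / 994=702.42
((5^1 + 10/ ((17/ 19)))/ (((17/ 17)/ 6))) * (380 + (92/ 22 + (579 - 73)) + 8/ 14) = 10288200/ 119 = 86455.46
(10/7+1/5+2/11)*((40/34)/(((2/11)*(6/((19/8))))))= 4.64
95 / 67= 1.42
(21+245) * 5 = 1330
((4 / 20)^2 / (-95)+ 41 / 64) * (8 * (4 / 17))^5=51018989568 / 3372160375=15.13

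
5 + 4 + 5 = 14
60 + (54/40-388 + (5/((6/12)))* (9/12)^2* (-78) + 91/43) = -164106/215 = -763.28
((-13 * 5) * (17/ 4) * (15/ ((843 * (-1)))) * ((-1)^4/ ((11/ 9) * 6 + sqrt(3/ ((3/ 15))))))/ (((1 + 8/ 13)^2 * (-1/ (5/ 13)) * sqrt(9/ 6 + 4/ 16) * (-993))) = -359125 * sqrt(105)/ 66804406662 + 3950375 * sqrt(7)/ 100206609993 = 0.00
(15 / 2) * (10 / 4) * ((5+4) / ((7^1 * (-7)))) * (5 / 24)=-1125 / 1568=-0.72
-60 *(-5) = 300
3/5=0.60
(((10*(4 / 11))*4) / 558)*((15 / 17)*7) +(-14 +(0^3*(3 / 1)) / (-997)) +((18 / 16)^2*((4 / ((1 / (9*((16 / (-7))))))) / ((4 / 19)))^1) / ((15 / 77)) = -888050197 / 347820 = -2553.19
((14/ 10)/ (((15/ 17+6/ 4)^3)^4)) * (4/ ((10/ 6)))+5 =3323668614648831317802943/ 664720358973937582194675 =5.00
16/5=3.20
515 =515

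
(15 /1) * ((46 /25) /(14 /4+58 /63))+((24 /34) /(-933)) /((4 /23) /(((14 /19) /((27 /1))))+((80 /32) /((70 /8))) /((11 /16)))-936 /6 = -13254623504774 /88507737245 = -149.76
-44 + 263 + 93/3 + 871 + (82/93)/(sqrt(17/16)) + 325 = 328*sqrt(17)/1581 + 1446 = 1446.86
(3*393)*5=5895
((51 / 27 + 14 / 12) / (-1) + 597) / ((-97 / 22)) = -117601 / 873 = -134.71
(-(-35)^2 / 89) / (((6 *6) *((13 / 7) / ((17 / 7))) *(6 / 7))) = -145775 / 249912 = -0.58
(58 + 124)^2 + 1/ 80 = 2649921/ 80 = 33124.01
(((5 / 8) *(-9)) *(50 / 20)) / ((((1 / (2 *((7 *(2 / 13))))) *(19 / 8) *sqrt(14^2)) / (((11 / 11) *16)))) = -3600 / 247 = -14.57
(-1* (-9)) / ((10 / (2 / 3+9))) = 87 / 10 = 8.70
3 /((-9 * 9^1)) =-1 /27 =-0.04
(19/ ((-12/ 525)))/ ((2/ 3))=-9975/ 8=-1246.88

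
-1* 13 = -13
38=38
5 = 5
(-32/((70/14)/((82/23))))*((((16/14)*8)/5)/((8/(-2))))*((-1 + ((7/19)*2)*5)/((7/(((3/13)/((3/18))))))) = 38541312/6959225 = 5.54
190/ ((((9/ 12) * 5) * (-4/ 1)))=-38/ 3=-12.67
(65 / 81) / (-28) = -65 / 2268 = -0.03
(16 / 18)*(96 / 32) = 8 / 3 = 2.67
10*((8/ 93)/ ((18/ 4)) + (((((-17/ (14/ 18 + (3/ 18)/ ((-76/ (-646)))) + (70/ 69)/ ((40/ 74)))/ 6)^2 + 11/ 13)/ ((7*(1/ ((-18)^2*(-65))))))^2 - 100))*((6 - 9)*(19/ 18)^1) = -408171622604052180950929595/ 437911554697453296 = -932086897.97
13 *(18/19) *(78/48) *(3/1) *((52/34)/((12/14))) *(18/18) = 138411/1292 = 107.13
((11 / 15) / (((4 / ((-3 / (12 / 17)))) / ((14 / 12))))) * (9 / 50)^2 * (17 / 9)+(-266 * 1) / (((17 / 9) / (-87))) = 12251.59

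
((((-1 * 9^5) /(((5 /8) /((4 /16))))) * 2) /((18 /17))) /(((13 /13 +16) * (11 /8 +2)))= -3888 /5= -777.60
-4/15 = -0.27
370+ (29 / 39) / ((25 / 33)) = 120569 / 325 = 370.98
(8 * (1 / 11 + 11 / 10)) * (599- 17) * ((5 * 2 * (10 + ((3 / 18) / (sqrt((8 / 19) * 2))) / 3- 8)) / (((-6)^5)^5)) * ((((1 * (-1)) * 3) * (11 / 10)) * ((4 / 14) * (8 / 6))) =12707 * sqrt(19) / 373147530392827330560 + 12707 / 2591302294394634240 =0.00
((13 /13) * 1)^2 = 1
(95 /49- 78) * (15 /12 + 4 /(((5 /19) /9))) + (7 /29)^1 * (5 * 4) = -298279963 /28420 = -10495.42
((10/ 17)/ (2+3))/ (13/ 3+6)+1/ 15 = 617/ 7905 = 0.08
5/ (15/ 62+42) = 310/ 2619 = 0.12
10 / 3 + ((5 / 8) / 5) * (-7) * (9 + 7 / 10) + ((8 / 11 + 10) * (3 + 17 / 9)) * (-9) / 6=-20117 / 240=-83.82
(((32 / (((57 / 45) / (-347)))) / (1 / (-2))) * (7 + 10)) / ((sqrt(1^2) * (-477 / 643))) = -1213778240 / 3021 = -401780.28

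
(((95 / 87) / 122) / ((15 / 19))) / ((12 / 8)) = 361 / 47763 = 0.01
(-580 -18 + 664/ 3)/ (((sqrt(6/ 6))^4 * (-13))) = 1130/ 39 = 28.97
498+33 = 531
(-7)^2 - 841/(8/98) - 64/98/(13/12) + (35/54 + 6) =-704966693/68796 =-10247.20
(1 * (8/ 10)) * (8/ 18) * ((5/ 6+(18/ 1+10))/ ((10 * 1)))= 692/ 675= 1.03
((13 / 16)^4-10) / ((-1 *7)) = 626799 / 458752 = 1.37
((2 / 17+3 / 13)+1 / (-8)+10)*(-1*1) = -18075 / 1768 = -10.22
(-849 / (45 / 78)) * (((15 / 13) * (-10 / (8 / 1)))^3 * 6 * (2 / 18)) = 7959375 / 2704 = 2943.56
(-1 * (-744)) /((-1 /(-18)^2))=-241056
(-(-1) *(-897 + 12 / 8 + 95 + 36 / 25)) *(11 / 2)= -439483 / 100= -4394.83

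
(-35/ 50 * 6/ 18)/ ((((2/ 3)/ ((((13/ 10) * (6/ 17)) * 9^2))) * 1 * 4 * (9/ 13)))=-4.70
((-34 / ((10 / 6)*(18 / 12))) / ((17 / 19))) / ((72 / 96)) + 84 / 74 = -10618 / 555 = -19.13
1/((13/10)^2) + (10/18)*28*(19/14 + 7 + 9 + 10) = 648170/1521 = 426.15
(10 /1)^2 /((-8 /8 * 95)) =-20 /19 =-1.05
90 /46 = 45 /23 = 1.96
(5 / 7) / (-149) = -5 / 1043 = -0.00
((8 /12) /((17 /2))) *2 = 0.16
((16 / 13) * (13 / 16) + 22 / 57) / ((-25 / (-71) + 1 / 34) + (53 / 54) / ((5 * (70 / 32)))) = 300361950 / 102129959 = 2.94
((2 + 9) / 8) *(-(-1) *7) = 77 / 8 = 9.62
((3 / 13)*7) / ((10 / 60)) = 126 / 13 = 9.69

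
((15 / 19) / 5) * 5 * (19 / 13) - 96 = -94.85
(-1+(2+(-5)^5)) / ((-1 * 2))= 1562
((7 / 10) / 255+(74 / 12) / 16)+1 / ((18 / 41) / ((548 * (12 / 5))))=122241757 / 40800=2996.12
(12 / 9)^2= 16 / 9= 1.78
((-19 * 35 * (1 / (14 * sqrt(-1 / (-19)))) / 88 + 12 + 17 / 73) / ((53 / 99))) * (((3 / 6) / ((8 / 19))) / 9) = 186637 / 61904-1805 * sqrt(19) / 13568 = 2.44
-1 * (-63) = 63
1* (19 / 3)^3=6859 / 27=254.04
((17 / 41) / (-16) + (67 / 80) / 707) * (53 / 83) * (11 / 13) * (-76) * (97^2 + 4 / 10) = 82105260633 / 8592575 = 9555.37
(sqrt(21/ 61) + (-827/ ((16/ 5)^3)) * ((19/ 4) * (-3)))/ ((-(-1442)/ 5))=5 * sqrt(1281)/ 87962 + 29461875/ 23625728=1.25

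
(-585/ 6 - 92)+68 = -243/ 2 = -121.50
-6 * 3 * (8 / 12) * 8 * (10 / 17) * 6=-5760 / 17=-338.82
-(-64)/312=0.21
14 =14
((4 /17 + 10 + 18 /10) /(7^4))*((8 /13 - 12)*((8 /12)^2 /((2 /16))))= -1614976 /7959315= -0.20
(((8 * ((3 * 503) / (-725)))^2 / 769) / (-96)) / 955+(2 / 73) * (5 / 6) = 1929749405549 / 84537585440625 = 0.02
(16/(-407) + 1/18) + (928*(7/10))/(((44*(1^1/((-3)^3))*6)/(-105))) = 51104963/7326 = 6975.83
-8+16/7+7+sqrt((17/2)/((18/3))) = sqrt(51)/6+9/7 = 2.48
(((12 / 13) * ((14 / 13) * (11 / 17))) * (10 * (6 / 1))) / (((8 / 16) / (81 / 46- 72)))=-358253280 / 66079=-5421.59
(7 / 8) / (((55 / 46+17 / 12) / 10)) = 345 / 103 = 3.35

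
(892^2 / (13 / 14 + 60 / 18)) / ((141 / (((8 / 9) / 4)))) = 22278592 / 75717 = 294.24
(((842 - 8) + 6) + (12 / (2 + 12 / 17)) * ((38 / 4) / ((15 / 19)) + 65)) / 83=135887 / 9545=14.24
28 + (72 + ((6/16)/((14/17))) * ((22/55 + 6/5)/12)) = 28017/280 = 100.06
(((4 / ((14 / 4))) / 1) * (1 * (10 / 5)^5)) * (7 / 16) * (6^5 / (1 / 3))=373248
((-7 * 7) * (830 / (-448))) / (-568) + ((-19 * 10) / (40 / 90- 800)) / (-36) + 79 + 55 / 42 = 7861706963 / 98095872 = 80.14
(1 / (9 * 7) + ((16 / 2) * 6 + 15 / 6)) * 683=4347295 / 126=34502.34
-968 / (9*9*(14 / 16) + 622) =-7744 / 5543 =-1.40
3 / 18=0.17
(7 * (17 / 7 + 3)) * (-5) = -190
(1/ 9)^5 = 1/ 59049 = 0.00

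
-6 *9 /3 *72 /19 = -1296 /19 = -68.21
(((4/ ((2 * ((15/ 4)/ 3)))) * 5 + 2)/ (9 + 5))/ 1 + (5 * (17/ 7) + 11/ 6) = 617/ 42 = 14.69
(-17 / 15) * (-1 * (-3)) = -17 / 5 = -3.40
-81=-81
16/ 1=16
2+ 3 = 5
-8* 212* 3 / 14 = -2544 / 7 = -363.43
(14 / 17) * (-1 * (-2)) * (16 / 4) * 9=1008 / 17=59.29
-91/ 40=-2.28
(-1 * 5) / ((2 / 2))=-5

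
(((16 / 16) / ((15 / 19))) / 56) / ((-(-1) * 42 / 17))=0.01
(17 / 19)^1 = 17 / 19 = 0.89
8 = 8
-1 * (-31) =31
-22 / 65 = -0.34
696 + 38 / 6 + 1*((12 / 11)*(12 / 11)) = 255379 / 363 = 703.52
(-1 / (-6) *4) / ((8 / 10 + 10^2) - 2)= 5 / 741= 0.01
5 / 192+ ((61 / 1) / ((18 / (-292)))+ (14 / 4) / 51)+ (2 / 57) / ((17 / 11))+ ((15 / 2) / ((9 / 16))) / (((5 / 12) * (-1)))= -190036531 / 186048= -1021.44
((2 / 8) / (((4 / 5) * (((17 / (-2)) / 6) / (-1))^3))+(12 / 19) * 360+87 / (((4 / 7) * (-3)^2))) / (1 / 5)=1368812405 / 1120164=1221.98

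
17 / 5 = 3.40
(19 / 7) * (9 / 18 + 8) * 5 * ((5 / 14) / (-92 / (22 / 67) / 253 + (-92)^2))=195415 / 40141192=0.00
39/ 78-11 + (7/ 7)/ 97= -2035/ 194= -10.49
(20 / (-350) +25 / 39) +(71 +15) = 118187 / 1365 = 86.58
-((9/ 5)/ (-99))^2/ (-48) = 1/ 145200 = 0.00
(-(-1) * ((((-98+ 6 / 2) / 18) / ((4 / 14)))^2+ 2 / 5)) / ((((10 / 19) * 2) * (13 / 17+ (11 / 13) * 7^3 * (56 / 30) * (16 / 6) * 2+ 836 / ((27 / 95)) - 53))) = 9295397683 / 165509917440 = 0.06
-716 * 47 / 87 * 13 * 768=-3861857.10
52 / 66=26 / 33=0.79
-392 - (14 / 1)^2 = -588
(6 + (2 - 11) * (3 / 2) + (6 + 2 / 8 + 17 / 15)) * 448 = -784 / 15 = -52.27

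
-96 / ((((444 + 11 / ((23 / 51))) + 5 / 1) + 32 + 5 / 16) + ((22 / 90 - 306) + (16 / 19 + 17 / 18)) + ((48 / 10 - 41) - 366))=30205440 / 63074371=0.48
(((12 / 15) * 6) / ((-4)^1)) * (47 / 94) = -0.60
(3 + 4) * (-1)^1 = -7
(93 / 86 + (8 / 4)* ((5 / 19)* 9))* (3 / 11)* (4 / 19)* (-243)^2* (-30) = -101048191740 / 170753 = -591779.89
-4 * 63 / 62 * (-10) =1260 / 31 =40.65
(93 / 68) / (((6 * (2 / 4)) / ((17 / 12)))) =31 / 48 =0.65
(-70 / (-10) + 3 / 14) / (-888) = -101 / 12432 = -0.01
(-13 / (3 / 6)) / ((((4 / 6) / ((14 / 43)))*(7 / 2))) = -156 / 43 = -3.63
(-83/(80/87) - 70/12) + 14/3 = -21943/240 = -91.43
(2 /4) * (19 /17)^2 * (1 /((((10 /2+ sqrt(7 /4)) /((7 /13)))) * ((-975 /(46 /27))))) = -232484 /1839596265+ 116242 * sqrt(7) /9197981325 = -0.00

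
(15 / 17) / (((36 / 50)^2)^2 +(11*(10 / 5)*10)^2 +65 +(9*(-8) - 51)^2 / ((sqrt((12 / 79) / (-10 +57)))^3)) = -2366468200125000000 / 375214069495961184839109271729 +38095416259765625000*sqrt(11139) / 375214069495961184839109271729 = 0.00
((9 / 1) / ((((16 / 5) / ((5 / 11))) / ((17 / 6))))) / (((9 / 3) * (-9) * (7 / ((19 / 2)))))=-8075 / 44352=-0.18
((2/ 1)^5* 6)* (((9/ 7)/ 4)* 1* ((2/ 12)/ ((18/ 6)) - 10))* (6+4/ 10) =-137472/ 35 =-3927.77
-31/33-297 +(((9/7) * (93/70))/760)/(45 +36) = -297.94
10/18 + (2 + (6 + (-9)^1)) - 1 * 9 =-85/9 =-9.44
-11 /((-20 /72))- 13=133 /5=26.60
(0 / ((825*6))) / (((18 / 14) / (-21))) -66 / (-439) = 66 / 439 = 0.15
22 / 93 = 0.24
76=76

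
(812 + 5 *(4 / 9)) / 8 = 916 / 9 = 101.78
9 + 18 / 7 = 81 / 7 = 11.57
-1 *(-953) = 953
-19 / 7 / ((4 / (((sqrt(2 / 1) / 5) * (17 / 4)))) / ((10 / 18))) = -323 * sqrt(2) / 1008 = -0.45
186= 186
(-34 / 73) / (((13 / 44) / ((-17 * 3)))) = 76296 / 949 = 80.40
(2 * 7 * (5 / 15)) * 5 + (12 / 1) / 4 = 79 / 3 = 26.33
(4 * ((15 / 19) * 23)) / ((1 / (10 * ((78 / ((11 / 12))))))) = 12916800 / 209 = 61802.87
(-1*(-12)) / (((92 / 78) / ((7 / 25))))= 1638 / 575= 2.85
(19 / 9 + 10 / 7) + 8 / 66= 2537 / 693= 3.66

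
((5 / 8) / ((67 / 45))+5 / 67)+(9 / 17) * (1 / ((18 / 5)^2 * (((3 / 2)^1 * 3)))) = 371605 / 738072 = 0.50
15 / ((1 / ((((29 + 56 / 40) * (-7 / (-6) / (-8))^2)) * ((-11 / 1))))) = -10241 / 96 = -106.68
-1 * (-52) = 52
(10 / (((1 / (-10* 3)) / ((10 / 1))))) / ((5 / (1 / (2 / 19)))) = -5700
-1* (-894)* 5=4470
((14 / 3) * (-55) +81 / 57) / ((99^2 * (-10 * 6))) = 14549 / 33519420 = 0.00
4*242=968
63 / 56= 9 / 8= 1.12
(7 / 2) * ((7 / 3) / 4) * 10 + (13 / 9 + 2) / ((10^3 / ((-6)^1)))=5099 / 250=20.40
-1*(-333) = 333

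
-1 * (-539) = 539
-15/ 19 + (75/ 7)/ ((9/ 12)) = 13.50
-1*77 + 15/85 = -1306/17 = -76.82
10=10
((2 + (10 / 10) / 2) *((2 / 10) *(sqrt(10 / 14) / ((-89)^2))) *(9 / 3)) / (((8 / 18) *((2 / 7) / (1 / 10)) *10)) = 27 *sqrt(35) / 12673600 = 0.00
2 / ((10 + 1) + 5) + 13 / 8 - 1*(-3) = 19 / 4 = 4.75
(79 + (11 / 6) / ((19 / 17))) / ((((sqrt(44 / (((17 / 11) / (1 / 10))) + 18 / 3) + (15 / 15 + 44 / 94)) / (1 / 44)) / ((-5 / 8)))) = 145637725 / 579541952 - 3501265 * sqrt(3995) / 434656464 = -0.26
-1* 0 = 0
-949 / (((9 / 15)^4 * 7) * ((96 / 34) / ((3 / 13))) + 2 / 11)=-110914375 / 1318546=-84.12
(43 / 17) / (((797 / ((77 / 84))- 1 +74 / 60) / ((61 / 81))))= 288530 / 131731623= 0.00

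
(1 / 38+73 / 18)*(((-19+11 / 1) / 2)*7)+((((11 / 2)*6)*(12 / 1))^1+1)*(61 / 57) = 53107 / 171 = 310.57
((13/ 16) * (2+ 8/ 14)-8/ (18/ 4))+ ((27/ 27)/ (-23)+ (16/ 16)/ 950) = 1481621/ 5506200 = 0.27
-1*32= -32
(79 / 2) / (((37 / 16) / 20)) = 12640 / 37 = 341.62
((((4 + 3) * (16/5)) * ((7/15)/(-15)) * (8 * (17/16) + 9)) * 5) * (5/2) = -1372/9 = -152.44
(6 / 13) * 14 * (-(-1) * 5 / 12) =35 / 13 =2.69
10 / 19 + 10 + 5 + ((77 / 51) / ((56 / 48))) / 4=10239 / 646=15.85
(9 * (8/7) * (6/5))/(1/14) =864/5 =172.80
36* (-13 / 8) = -117 / 2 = -58.50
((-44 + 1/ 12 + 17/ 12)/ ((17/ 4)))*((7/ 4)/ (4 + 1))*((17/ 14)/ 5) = -17/ 20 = -0.85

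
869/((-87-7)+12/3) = -869/90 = -9.66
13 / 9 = 1.44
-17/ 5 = -3.40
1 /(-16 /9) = -9 /16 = -0.56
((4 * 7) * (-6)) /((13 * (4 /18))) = -756 /13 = -58.15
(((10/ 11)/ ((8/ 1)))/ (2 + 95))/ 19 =5/ 81092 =0.00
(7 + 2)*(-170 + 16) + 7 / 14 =-2771 / 2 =-1385.50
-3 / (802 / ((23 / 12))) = -23 / 3208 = -0.01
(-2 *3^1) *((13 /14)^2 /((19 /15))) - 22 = -48569 /1862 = -26.08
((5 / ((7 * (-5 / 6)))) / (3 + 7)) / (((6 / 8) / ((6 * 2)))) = -48 / 35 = -1.37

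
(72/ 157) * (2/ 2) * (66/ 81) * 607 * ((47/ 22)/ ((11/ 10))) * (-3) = -1321.55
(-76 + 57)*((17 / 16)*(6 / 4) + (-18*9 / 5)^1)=93651 / 160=585.32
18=18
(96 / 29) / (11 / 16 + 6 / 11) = 16896 / 6293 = 2.68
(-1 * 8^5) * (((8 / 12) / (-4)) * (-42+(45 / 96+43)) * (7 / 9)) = 6238.81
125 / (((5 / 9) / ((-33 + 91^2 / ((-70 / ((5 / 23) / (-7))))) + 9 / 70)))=-1057680 / 161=-6569.44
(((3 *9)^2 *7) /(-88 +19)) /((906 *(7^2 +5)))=-21 /13892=-0.00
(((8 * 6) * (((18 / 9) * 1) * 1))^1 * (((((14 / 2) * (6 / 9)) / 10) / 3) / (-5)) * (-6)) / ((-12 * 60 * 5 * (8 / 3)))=-7 / 3750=-0.00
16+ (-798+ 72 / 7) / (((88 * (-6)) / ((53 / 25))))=295107 / 15400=19.16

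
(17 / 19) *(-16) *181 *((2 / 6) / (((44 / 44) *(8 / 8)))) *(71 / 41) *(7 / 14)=-747.85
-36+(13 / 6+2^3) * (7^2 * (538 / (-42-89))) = -818189 / 393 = -2081.91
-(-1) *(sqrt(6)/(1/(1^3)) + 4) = sqrt(6) + 4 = 6.45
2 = 2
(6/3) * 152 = 304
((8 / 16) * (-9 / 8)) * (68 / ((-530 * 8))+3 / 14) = -13239 / 118720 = -0.11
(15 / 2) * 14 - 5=100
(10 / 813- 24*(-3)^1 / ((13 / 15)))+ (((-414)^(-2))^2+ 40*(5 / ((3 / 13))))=98293772412451363 / 103493722398768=949.76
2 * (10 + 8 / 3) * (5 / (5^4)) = 76 / 375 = 0.20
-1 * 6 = -6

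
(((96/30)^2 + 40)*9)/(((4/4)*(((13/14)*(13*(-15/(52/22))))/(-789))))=83242656/17875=4656.93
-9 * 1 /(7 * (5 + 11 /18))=-162 /707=-0.23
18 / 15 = 6 / 5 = 1.20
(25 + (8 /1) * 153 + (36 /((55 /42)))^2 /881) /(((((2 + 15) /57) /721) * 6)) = 45630031552931 /90610850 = 503582.42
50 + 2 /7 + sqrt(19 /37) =sqrt(703) /37 + 352 /7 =51.00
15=15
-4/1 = -4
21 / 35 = 3 / 5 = 0.60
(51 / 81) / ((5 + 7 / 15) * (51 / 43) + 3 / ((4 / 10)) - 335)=-7310 / 3726999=-0.00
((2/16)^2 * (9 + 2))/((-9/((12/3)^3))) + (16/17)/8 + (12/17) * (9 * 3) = 2747/153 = 17.95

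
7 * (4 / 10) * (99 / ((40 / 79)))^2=428176287 / 4000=107044.07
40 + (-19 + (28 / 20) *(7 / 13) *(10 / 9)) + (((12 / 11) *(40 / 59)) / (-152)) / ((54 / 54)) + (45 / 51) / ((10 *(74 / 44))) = 19860282856 / 907475283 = 21.89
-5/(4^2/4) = -5/4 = -1.25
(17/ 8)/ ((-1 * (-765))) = 1/ 360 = 0.00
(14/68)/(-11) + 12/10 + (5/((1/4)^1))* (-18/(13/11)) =-7376483/24310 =-303.43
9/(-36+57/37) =-111/425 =-0.26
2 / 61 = 0.03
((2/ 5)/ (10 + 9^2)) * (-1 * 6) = -12/ 455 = -0.03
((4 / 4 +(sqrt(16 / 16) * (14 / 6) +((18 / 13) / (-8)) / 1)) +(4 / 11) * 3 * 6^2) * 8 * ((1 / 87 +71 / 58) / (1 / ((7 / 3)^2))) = 767106025 / 335907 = 2283.69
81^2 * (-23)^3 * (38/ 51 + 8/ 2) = -6439433418/ 17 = -378790201.06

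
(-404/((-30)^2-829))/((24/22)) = -1111/213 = -5.22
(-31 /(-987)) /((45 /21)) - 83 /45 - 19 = -979 /47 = -20.83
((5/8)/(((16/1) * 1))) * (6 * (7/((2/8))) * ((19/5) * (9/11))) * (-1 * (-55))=1122.19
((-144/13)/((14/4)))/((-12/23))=552/91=6.07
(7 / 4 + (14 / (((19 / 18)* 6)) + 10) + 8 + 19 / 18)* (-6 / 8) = -15743 / 912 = -17.26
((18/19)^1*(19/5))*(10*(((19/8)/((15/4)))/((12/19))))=361/10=36.10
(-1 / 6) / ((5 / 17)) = -17 / 30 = -0.57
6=6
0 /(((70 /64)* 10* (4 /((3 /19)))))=0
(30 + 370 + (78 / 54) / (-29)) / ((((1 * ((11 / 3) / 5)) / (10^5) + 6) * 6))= 26096750000 / 2349002871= 11.11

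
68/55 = 1.24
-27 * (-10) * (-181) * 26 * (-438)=556531560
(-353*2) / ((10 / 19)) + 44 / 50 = -33513 / 25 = -1340.52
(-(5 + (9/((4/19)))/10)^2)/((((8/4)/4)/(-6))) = 412923/400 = 1032.31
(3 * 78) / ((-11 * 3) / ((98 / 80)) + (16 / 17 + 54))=97461 / 11663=8.36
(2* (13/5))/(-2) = -13/5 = -2.60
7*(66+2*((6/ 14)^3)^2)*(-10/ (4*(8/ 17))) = -165033705/ 67228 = -2454.84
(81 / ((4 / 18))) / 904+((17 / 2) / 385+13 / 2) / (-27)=112521 / 696080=0.16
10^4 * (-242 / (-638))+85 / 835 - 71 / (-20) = 367753713 / 96860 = 3796.76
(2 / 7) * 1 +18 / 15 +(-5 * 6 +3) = -893 / 35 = -25.51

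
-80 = -80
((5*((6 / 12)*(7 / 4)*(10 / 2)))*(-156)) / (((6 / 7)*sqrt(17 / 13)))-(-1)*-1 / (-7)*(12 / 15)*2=8 / 35-15925*sqrt(221) / 68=-3481.27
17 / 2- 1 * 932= -1847 / 2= -923.50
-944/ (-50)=18.88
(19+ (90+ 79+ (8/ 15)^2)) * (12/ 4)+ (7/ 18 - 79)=218809/ 450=486.24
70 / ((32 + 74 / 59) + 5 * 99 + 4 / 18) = 37170 / 280621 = 0.13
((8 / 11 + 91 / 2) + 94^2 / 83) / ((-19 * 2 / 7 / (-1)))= 1951621 / 69388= 28.13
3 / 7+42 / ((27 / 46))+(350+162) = 583.98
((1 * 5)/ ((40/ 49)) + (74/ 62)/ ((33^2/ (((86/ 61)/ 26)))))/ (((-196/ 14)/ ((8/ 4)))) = -1311786191/ 1499169672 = -0.88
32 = 32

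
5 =5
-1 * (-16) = 16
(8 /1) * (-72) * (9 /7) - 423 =-8145 /7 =-1163.57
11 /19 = 0.58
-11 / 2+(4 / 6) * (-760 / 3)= -3139 / 18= -174.39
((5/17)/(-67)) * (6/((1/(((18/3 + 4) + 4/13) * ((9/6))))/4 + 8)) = -72/21913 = -0.00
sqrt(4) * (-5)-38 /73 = -768 /73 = -10.52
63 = 63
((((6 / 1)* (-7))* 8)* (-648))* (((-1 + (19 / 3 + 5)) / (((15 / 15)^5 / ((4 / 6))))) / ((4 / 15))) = 5624640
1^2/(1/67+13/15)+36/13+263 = 3074195/11518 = 266.90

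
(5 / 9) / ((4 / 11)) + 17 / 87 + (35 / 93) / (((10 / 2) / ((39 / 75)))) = 1425893 / 809100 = 1.76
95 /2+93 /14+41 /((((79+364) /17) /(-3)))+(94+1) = 447855 /3101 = 144.42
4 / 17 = 0.24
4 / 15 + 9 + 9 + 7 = 379 / 15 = 25.27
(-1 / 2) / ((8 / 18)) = -9 / 8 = -1.12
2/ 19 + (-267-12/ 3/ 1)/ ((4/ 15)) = -1016.14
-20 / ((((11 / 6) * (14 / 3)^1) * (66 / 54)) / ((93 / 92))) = -1.93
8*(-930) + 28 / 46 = -171106 / 23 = -7439.39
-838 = -838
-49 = -49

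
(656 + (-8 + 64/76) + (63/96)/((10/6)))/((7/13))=25657801/21280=1205.72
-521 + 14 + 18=-489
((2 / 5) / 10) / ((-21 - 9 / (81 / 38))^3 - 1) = -729 / 292445300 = -0.00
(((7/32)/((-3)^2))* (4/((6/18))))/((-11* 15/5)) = -7/792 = -0.01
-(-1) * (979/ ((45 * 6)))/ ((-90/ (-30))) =979/ 810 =1.21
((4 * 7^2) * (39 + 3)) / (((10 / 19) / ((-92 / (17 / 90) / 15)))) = -43168608 / 85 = -507865.98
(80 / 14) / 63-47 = -46.91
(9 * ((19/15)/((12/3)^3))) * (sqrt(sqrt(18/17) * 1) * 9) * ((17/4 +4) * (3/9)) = 5643 * 17^(3/4) * 2^(1/4) * sqrt(3)/21760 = 4.47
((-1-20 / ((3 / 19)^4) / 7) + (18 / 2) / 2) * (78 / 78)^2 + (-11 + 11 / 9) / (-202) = -526090427 / 114534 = -4593.31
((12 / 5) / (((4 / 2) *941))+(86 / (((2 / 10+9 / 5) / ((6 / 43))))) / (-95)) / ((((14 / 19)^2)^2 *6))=-0.03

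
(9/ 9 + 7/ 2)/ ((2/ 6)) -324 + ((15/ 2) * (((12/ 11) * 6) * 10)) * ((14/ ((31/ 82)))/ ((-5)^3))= -1554741/ 3410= -455.94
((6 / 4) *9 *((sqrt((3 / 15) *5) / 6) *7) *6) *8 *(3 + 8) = 8316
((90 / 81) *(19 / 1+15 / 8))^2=697225 / 1296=537.98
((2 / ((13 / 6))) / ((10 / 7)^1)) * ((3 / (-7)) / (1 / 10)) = -36 / 13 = -2.77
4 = 4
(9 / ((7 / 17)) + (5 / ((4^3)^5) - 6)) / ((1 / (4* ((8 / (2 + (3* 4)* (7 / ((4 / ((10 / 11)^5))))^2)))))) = 3091360834612173417899 / 98503194020411342848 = 31.38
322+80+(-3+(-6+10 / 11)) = 4333 / 11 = 393.91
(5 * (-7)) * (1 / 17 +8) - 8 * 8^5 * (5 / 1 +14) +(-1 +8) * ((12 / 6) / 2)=-84677188 / 17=-4981011.06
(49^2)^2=5764801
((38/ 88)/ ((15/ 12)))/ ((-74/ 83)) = -1577/ 4070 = -0.39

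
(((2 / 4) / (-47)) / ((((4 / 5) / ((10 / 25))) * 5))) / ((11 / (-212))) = 53 / 2585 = 0.02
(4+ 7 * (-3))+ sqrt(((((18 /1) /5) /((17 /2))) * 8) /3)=-17+ 4 * sqrt(510) /85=-15.94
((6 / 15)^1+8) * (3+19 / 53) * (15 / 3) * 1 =7476 / 53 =141.06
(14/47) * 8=2.38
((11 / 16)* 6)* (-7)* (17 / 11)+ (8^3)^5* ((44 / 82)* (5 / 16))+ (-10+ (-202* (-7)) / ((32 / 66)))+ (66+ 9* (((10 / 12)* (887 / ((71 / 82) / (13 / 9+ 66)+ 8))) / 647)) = 249675361307855022696107 / 42319159748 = 5899818493434.40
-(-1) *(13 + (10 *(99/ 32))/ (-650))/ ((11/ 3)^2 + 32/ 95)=4606911/ 4901728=0.94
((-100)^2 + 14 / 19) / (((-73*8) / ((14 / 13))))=-665049 / 36062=-18.44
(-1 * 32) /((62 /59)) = -944 /31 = -30.45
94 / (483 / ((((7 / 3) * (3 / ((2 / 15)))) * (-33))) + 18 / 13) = 100815 / 1186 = 85.00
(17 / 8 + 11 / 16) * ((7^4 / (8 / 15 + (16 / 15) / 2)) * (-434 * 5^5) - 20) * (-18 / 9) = 1099020241575 / 64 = 17172191274.61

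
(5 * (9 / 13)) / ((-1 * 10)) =-9 / 26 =-0.35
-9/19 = -0.47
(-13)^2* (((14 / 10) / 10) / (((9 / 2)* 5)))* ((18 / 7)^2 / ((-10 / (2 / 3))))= -0.46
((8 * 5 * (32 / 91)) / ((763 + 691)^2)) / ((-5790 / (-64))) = 2048 / 27847664481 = 0.00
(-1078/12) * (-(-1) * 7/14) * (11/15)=-5929/180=-32.94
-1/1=-1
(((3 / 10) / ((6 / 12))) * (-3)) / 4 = -9 / 20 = -0.45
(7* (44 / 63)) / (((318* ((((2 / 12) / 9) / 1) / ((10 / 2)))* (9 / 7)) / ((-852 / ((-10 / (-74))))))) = -20355.12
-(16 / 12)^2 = -16 / 9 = -1.78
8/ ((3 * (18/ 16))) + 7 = 253/ 27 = 9.37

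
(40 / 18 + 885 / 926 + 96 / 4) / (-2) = -13.59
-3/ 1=-3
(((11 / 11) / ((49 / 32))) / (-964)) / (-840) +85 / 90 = 0.94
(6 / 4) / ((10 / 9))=27 / 20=1.35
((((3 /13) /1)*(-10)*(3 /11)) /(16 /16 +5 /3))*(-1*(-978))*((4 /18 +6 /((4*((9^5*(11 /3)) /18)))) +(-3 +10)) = -23600770 /14157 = -1667.07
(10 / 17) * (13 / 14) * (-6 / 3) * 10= -1300 / 119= -10.92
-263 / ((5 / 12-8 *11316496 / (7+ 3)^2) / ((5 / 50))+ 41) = 7890 / 271594549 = 0.00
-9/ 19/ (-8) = 9/ 152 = 0.06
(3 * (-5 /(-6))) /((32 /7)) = 35 /64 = 0.55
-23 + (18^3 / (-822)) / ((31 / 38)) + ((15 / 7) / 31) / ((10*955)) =-1799828879 / 56782390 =-31.70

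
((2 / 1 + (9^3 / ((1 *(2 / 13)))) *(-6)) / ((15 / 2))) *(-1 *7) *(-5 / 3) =-398006 / 9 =-44222.89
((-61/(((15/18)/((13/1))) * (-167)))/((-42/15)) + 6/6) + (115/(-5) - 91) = -134476/1169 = -115.04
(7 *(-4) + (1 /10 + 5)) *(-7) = 1603 /10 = 160.30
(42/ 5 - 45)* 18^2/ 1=-59292/ 5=-11858.40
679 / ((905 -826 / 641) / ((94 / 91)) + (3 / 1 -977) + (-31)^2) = 40912466 / 51931087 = 0.79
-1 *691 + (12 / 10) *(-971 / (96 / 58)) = -55799 / 40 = -1394.98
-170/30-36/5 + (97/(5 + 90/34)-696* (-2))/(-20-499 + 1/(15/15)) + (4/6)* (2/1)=-411113/28860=-14.25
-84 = -84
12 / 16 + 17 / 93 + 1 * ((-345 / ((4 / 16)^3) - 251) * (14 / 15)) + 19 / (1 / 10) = -12803827 / 620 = -20651.33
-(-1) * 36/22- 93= -1005/11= -91.36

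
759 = 759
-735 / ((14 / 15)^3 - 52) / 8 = 1.79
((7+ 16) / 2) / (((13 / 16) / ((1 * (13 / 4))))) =46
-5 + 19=14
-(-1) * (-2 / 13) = -2 / 13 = -0.15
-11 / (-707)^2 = -11 / 499849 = -0.00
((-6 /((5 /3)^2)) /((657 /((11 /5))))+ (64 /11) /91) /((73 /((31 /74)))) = 8027977 /24671271625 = 0.00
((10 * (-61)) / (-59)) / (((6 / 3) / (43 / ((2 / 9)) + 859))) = 642025 / 118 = 5440.89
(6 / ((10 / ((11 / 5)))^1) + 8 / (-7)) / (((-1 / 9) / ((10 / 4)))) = -279 / 70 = -3.99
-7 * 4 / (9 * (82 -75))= -4 / 9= -0.44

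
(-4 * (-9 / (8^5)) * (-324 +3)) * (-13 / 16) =37557 / 131072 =0.29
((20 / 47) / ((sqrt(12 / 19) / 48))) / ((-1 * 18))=-80 * sqrt(57) / 423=-1.43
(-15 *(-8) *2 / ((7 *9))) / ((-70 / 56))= -64 / 21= -3.05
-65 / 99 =-0.66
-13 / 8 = -1.62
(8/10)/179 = 4/895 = 0.00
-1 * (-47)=47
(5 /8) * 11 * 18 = 495 /4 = 123.75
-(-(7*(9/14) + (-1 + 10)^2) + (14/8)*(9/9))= 83.75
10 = 10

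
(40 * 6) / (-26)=-120 / 13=-9.23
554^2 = 306916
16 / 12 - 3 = -5 / 3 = -1.67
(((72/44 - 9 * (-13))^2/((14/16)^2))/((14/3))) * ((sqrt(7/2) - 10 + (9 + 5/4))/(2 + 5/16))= 653961600/1535611 + 1307923200 * sqrt(14)/1535611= 3612.74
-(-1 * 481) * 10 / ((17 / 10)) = 48100 / 17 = 2829.41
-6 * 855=-5130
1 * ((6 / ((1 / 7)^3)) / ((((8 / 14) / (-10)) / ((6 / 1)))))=-216090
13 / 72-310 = -22307 / 72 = -309.82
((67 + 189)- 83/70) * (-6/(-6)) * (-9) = -160533/70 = -2293.33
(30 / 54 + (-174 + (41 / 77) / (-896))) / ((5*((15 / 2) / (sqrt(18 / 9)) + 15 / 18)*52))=107696881 / 5314108800 - 323090643*sqrt(2) / 3542739200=-0.11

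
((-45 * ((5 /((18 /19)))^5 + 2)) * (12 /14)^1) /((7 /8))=-38707942555 /214326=-180603.11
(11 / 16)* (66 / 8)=363 / 64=5.67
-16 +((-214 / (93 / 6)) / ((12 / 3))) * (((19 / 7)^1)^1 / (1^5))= -5505 / 217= -25.37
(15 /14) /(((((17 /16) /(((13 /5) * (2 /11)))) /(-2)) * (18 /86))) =-17888 /3927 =-4.56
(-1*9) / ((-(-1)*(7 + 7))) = -9 / 14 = -0.64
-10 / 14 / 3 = -5 / 21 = -0.24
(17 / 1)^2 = 289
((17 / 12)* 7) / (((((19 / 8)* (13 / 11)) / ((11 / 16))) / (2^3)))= 14399 / 741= 19.43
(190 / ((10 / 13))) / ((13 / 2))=38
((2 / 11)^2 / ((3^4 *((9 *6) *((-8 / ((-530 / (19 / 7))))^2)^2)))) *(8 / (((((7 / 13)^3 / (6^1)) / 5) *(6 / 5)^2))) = 9480289632734375 / 3310699705632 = 2863.53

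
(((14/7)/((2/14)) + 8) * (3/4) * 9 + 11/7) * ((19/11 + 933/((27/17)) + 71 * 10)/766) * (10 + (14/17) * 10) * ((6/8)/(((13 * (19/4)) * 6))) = 271981135/28947906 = 9.40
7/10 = 0.70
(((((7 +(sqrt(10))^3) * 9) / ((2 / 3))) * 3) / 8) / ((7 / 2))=81 / 8 +405 * sqrt(10) / 28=55.87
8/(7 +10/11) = 88/87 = 1.01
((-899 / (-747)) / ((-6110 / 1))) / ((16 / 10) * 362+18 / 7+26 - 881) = 6293 / 8729431542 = 0.00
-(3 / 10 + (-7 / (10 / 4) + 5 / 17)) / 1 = 75 / 34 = 2.21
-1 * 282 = -282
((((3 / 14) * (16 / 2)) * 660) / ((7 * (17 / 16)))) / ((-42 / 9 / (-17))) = 190080 / 343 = 554.17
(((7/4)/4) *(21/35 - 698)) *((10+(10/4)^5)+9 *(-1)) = -77059213/2560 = -30101.26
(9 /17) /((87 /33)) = 99 /493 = 0.20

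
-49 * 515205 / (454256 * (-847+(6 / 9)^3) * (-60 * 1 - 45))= -6491583 / 10384746416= -0.00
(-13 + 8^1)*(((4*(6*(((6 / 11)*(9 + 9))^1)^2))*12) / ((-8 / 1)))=2099520 / 121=17351.40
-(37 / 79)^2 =-1369 / 6241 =-0.22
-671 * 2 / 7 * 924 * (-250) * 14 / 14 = 44286000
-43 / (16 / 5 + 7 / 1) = -215 / 51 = -4.22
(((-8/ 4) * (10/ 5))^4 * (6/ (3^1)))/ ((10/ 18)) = 4608/ 5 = 921.60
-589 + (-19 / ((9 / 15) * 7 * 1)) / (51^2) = -32171864 / 54621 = -589.00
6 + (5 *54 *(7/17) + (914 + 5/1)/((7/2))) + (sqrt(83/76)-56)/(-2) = 48522/119-sqrt(1577)/76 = 407.23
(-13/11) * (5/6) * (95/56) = -6175/3696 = -1.67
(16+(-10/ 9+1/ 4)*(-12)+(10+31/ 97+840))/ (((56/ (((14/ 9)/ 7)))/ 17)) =2168401/ 36666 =59.14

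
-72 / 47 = -1.53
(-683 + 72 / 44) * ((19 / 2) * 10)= -712025 / 11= -64729.55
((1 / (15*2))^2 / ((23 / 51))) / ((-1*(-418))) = 17 / 2884200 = 0.00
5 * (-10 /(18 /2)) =-50 /9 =-5.56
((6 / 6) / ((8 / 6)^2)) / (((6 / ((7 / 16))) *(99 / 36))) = 21 / 1408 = 0.01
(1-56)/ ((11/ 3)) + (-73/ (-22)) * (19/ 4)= 67/ 88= 0.76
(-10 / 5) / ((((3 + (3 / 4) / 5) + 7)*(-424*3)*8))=0.00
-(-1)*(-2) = -2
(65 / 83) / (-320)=-13 / 5312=-0.00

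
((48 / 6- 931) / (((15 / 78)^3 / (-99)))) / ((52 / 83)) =2563490358 / 125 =20507922.86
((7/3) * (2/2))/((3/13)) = 91/9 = 10.11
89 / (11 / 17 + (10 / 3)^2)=13617 / 1799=7.57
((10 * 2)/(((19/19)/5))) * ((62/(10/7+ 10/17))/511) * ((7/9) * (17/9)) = 313565/35478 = 8.84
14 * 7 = 98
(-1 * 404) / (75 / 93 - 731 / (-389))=-2435918 / 16193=-150.43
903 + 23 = 926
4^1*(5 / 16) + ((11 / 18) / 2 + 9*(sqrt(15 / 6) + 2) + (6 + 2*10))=59.79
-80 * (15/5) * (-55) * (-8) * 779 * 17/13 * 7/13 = -9789225600/169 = -57924411.83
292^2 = 85264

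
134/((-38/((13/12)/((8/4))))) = -871/456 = -1.91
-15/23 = -0.65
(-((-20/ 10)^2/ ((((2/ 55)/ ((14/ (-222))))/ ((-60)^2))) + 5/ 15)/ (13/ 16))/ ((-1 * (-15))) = 44351408/ 21645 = 2049.04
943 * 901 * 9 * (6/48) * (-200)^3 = -7646787000000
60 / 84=5 / 7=0.71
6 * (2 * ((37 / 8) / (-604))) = -111 / 1208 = -0.09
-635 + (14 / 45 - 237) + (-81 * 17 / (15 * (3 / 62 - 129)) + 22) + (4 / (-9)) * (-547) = -72658466 / 119925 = -605.87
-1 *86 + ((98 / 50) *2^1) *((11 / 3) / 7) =-6296 / 75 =-83.95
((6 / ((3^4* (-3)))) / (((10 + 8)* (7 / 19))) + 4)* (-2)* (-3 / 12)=20393 / 10206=2.00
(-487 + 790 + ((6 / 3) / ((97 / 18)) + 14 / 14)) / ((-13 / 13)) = -29524 / 97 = -304.37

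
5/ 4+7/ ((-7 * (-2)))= 7/ 4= 1.75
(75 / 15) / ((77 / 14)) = 10 / 11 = 0.91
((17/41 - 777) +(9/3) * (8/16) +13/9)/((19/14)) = -3996629/7011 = -570.05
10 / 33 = 0.30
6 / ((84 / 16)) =8 / 7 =1.14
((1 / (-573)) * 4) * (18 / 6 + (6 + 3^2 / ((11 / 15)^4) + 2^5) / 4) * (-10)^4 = -11876750000 / 8389293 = -1415.70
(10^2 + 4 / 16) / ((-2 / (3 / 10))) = -1203 / 80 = -15.04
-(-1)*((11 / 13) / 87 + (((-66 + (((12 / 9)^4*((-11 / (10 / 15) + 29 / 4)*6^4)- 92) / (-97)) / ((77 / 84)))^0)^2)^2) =1142 / 1131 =1.01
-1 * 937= -937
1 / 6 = 0.17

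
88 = 88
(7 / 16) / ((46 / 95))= 665 / 736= 0.90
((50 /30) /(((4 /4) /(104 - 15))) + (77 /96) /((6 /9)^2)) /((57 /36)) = 57653 /608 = 94.82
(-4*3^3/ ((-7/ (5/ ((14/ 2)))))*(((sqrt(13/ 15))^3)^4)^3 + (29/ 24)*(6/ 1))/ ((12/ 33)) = 190910136637124823456329/ 8582720251464843750000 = 22.24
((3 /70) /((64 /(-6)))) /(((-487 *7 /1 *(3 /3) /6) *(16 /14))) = 27 /4363520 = 0.00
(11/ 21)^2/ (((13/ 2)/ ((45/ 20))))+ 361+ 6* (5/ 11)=5098605/ 14014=363.82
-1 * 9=-9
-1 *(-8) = 8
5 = 5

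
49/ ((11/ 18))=882/ 11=80.18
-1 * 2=-2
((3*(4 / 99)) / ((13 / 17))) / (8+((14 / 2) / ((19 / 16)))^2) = 6137 / 1655082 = 0.00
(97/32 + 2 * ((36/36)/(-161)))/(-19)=-15553/97888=-0.16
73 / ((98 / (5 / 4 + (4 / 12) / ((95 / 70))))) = 24893 / 22344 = 1.11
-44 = -44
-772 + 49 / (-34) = -26297 / 34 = -773.44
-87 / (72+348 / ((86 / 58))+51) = -1247 / 5127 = -0.24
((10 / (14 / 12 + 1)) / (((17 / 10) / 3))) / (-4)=-450 / 221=-2.04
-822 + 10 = -812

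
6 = 6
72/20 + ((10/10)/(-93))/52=3.60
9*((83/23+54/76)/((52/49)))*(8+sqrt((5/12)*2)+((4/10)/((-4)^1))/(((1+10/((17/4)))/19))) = 554925*sqrt(30)/90896+24749655/90896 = 305.72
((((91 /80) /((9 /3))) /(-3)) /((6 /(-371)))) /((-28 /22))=-53053 /8640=-6.14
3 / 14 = 0.21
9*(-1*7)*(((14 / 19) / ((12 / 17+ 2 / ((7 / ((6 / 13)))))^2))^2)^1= -1964515115964583 / 28289463238656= -69.44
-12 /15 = -4 /5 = -0.80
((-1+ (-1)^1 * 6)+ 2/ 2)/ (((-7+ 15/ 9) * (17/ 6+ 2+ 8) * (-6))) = -9/ 616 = -0.01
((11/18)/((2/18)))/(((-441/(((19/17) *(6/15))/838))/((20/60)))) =-209/94237290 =-0.00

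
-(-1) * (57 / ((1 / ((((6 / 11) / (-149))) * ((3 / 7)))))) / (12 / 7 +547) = -1026 / 6295399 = -0.00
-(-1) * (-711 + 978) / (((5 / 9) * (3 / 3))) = 480.60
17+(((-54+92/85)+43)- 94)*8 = -69219/85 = -814.34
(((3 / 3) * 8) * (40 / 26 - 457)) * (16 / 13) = -757888 / 169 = -4484.54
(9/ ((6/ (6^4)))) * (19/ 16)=4617/ 2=2308.50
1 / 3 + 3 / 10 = 19 / 30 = 0.63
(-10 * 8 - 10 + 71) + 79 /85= -1536 /85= -18.07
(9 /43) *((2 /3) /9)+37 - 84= -6061 /129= -46.98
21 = 21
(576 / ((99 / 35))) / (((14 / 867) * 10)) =1261.09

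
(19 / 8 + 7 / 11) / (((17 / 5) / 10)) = 6625 / 748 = 8.86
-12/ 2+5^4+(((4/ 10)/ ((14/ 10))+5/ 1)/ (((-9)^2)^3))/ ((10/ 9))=2558593207/ 4133430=619.00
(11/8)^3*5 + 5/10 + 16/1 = 15103/512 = 29.50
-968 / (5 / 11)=-10648 / 5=-2129.60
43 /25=1.72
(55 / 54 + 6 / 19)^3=2565726409 / 1080045576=2.38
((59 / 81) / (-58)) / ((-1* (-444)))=-59 / 2085912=-0.00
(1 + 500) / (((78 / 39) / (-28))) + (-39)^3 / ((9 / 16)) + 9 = -112461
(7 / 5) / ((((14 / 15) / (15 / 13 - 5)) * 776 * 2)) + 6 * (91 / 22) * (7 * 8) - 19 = 304233079 / 221936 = 1370.81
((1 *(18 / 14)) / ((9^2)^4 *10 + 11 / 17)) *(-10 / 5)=-306 / 51225598067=-0.00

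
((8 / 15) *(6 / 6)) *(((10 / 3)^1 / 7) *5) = 80 / 63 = 1.27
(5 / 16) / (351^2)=5 / 1971216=0.00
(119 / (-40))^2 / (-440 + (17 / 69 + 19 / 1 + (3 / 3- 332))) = -977109 / 82993600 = -0.01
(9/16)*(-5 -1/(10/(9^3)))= -7011/160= -43.82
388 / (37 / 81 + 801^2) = 15714 / 25984859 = 0.00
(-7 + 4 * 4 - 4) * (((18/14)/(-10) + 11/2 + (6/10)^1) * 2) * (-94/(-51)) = 39292/357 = 110.06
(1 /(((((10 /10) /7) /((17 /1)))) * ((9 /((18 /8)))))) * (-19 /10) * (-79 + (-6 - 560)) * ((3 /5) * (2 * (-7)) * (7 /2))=-1071883.58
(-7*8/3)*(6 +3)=-168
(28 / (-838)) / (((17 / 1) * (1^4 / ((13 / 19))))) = -182 / 135337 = -0.00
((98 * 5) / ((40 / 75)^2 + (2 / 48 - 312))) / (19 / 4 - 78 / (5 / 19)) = 17640000 / 3272388829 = 0.01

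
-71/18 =-3.94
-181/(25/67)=-12127/25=-485.08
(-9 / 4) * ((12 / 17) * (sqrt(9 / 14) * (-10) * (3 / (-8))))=-1215 * sqrt(14) / 952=-4.78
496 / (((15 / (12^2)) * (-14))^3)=-6856704 / 42875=-159.92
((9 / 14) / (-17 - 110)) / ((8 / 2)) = -9 / 7112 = -0.00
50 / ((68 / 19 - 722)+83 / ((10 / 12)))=-2375 / 29394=-0.08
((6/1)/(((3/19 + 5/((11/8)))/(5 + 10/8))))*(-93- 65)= -1238325/793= -1561.57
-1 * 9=-9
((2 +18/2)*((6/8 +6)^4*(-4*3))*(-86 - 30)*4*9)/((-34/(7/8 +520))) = -17530895822.25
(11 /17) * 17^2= 187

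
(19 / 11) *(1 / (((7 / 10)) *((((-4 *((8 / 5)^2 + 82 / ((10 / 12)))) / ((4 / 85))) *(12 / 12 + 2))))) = -0.00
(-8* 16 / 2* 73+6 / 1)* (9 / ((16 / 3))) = -62991 / 8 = -7873.88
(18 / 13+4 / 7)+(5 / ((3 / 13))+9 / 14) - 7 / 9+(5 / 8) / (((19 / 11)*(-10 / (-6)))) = 2950975 / 124488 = 23.70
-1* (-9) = 9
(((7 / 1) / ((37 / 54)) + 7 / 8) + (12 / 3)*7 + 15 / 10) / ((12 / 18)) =60.89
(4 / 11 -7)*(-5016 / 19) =1752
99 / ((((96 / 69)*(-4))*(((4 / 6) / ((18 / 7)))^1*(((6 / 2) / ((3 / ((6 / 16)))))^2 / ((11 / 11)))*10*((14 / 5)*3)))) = -5.81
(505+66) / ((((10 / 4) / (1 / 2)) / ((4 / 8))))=571 / 10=57.10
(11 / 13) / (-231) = -1 / 273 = -0.00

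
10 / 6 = 5 / 3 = 1.67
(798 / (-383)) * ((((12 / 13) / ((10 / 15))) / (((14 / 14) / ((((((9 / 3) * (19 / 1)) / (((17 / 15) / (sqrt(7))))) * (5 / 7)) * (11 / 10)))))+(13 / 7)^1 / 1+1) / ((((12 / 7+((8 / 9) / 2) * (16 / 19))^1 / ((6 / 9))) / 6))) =-2310097482 * sqrt(7) / 10580375 - 545832 / 47875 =-589.07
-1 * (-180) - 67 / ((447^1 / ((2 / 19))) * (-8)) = 6115027 / 33972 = 180.00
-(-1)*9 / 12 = 3 / 4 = 0.75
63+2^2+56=123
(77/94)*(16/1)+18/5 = 3926/235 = 16.71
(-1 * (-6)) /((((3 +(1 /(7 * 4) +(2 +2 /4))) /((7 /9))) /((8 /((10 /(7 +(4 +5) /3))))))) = 3136 /465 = 6.74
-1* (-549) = 549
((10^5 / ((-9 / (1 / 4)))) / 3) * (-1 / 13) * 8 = 200000 / 351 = 569.80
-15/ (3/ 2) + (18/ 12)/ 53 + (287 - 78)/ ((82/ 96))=1020055/ 4346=234.71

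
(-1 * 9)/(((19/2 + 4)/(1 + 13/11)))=-16/11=-1.45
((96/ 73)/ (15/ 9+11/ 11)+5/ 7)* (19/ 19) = 617/ 511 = 1.21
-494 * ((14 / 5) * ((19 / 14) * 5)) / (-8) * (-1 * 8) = -9386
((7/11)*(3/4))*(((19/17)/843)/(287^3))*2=19/354915995126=0.00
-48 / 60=-4 / 5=-0.80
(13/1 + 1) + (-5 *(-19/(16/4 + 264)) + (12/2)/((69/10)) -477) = -2846387/6164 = -461.78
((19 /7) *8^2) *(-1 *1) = -1216 /7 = -173.71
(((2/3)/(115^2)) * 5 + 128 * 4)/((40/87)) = 58909469/52900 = 1113.60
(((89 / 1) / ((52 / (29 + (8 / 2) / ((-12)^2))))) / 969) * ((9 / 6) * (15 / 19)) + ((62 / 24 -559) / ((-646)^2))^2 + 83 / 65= 2180447107397297 / 1630068746492160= 1.34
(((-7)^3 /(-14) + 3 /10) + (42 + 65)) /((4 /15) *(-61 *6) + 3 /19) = -12521 /9257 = -1.35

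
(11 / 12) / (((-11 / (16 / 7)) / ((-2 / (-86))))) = -4 / 903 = -0.00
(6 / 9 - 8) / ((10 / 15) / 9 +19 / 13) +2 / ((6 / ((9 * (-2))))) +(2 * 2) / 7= -500 / 49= -10.20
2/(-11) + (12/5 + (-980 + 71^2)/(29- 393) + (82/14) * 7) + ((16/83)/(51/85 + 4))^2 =2339293706313/72958505620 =32.06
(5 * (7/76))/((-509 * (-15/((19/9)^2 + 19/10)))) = 1897/4947480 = 0.00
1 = 1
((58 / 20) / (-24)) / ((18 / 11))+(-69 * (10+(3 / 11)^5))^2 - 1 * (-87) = 53372689544635739801 / 112049674276320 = 476330.61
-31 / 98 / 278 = -31 / 27244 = -0.00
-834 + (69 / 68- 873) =-116007 / 68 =-1705.99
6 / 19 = 0.32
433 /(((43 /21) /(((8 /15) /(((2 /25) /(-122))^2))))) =11278351000 /43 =262287232.56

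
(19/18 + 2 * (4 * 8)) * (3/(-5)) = -39.03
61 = 61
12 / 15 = 4 / 5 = 0.80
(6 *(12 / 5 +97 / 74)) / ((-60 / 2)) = -1373 / 1850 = -0.74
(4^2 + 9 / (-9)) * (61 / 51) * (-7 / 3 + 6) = 3355 / 51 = 65.78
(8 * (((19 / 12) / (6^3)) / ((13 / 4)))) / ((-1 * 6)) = -19 / 6318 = -0.00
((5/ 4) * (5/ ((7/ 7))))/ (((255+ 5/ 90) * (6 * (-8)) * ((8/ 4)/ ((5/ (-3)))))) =125/ 293824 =0.00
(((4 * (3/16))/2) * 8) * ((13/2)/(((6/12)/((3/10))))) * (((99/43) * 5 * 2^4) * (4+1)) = 10774.88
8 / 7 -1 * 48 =-328 / 7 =-46.86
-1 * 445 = -445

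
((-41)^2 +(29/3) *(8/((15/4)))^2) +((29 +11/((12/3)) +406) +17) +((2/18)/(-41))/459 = 36918543257/16937100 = 2179.74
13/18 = 0.72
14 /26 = 0.54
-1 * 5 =-5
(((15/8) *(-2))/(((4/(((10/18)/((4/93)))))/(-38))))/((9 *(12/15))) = 73625/1152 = 63.91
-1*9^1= -9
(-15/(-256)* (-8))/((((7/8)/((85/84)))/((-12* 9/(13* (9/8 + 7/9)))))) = 206550/87269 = 2.37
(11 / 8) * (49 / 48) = 539 / 384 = 1.40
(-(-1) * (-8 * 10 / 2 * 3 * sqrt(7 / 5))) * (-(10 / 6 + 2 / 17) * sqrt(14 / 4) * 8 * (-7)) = -142688 * sqrt(10) / 17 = -26542.30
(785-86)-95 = 604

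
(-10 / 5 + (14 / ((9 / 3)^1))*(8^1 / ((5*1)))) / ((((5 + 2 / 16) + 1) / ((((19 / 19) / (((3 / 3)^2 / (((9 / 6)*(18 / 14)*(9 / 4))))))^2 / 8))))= 807003 / 384160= 2.10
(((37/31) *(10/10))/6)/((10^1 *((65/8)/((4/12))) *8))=37/362700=0.00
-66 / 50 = -33 / 25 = -1.32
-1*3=-3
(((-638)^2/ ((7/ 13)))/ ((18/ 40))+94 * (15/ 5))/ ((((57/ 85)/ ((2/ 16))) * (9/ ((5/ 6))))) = 22492956275/ 775656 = 28998.62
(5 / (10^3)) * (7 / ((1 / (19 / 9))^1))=133 / 1800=0.07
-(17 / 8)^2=-289 / 64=-4.52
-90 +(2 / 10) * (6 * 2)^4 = 20286 / 5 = 4057.20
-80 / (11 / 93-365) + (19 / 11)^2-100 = -96.80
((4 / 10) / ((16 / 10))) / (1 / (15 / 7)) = 15 / 28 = 0.54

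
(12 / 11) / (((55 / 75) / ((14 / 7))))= 360 / 121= 2.98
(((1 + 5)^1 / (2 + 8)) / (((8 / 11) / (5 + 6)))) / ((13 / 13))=363 / 40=9.08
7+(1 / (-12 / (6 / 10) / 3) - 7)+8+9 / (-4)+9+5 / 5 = 78 / 5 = 15.60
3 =3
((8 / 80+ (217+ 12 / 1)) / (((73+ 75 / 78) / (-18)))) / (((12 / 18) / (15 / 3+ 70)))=-4020705 / 641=-6272.55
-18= -18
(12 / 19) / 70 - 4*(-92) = 244726 / 665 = 368.01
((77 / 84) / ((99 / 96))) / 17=8 / 153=0.05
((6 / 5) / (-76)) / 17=-0.00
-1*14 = -14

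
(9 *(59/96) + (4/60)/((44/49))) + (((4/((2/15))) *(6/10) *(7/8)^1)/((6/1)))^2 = 131959/10560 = 12.50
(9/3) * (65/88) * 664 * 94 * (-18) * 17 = -465545340/11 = -42322303.64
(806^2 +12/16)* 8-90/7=36379568/7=5197081.14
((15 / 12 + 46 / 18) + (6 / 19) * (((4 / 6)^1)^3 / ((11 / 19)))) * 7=10997 / 396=27.77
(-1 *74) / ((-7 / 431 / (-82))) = -2615308 / 7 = -373615.43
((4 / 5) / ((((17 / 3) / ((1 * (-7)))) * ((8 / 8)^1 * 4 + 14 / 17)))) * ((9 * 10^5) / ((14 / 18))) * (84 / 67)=-297226.06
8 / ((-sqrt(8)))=-2 * sqrt(2)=-2.83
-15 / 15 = -1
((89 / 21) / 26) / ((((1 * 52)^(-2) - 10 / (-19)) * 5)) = 175864 / 2841195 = 0.06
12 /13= 0.92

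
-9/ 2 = -4.50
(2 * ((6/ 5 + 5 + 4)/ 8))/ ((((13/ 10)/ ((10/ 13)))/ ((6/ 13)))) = 1530/ 2197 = 0.70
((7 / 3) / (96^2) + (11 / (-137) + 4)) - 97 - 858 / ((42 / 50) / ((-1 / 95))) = -41474803141 / 503774208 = -82.33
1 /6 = 0.17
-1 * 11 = -11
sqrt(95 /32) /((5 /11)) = 11 * sqrt(190) /40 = 3.79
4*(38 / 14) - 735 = -5069 / 7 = -724.14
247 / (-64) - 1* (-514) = 32649 / 64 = 510.14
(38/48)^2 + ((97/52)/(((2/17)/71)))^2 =61683745589/48672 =1267335.34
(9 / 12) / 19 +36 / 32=177 / 152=1.16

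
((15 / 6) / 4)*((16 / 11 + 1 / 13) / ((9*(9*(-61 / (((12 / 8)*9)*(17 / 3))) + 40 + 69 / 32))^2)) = 13502080 / 1398079069101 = 0.00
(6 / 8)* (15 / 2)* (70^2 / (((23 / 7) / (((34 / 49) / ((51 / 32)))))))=84000 / 23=3652.17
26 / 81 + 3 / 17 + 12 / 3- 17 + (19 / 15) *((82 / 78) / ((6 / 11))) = -1801061 / 179010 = -10.06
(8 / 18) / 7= 4 / 63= 0.06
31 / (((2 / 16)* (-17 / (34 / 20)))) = -124 / 5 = -24.80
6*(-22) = -132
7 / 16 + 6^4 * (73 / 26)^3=1008347443 / 35152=28685.35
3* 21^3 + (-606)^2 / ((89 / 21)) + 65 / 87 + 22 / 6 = 295366039 / 2581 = 114438.60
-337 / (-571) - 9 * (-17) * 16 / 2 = 699241 / 571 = 1224.59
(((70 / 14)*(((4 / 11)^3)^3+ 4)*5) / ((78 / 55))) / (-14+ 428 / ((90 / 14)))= 4421274800625 / 3296625230899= 1.34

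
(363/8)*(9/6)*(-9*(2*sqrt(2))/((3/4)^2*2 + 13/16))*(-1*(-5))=-98010*sqrt(2)/31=-4471.20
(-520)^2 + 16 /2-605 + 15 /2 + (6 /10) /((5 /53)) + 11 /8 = 53963647 /200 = 269818.24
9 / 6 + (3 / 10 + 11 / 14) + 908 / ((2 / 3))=95521 / 70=1364.59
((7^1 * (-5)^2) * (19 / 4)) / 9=3325 / 36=92.36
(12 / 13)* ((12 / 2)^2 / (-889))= -432 / 11557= -0.04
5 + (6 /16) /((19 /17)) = 5.34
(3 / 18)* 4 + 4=14 / 3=4.67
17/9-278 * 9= -22501/9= -2500.11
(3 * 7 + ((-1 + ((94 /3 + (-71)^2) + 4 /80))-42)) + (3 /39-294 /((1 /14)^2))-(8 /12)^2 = -123023123 /2340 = -52573.98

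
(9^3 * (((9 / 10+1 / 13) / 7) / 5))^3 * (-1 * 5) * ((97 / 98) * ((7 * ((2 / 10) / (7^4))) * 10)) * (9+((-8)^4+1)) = -158035418721974332467 / 158315847462500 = -998228.68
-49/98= -1/2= -0.50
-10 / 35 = -2 / 7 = -0.29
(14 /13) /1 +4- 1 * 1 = 53 /13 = 4.08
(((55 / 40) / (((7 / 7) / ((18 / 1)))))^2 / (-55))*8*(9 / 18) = -891 / 20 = -44.55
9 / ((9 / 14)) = 14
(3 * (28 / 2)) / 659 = 42 / 659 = 0.06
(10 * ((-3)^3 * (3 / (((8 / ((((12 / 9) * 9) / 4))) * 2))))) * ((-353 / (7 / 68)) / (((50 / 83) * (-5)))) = -121034169 / 700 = -172905.96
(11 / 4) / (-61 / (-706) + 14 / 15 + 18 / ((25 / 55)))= 0.07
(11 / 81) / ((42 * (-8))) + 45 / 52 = 306037 / 353808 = 0.86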